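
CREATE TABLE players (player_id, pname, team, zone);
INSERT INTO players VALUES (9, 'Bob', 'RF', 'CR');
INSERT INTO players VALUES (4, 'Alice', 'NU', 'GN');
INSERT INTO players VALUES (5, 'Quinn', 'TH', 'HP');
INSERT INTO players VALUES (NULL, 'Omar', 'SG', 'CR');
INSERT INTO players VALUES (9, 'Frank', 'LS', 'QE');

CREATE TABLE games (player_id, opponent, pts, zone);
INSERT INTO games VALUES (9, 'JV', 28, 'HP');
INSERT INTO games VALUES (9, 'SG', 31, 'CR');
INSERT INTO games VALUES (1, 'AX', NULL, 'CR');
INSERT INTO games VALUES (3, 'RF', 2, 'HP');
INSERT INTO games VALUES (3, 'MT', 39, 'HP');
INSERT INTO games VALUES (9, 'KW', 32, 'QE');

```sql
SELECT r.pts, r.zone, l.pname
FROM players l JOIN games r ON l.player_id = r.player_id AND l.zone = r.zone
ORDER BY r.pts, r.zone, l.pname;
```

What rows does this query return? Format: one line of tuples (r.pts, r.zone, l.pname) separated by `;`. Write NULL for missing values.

INNER JOIN keeps only pairs where the ON condition holds.
Matching on l.player_id = r.player_id AND l.zone = r.zone. A NULL in a compared column never satisfies the condition.
Matched pairs: 2.

(31, CR, Bob); (32, QE, Frank)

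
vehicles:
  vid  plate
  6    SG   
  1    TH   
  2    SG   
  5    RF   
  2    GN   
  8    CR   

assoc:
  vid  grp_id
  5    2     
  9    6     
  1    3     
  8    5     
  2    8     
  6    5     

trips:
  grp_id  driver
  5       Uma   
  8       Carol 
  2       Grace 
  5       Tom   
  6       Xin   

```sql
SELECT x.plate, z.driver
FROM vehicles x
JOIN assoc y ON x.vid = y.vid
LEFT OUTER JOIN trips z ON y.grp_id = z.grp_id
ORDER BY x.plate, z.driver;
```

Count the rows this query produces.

8

Joins associate left-to-right: vehicles INNER JOIN assoc on vid gives 6 intermediate row(s).
Then LEFT JOIN `trips z` on grp_id: each of those 6 rows is kept; rows whose y.grp_id has no match in z get NULL for z's columns.
Result: 8 row(s).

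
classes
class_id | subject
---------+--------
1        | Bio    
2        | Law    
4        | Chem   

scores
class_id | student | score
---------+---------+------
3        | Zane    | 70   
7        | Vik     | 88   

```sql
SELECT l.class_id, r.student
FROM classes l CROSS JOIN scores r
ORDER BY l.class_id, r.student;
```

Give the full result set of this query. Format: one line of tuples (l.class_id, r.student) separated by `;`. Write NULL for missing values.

CROSS JOIN pairs every row of `classes` with every row of `scores`: 3 × 2 = 6 rows.
After projecting and ordering:
l.class_id | r.student
1 | Vik
1 | Zane
2 | Vik
2 | Zane
4 | Vik
4 | Zane

(1, Vik); (1, Zane); (2, Vik); (2, Zane); (4, Vik); (4, Zane)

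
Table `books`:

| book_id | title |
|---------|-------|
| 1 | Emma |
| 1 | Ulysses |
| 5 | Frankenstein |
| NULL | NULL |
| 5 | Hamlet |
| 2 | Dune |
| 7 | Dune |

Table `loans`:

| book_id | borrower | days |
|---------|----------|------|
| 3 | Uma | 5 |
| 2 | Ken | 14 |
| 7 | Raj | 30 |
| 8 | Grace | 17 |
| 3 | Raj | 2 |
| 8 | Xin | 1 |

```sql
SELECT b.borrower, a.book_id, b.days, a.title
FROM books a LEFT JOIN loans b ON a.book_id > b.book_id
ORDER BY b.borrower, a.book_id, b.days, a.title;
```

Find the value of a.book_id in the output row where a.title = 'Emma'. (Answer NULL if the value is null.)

1

LEFT JOIN keeps every row from `books`; unmatched rows get NULL for `loans`'s columns.
Matching on a.book_id > b.book_id. A NULL in a compared column never satisfies the condition.
Matched pairs: 9; unmatched a rows kept: 4.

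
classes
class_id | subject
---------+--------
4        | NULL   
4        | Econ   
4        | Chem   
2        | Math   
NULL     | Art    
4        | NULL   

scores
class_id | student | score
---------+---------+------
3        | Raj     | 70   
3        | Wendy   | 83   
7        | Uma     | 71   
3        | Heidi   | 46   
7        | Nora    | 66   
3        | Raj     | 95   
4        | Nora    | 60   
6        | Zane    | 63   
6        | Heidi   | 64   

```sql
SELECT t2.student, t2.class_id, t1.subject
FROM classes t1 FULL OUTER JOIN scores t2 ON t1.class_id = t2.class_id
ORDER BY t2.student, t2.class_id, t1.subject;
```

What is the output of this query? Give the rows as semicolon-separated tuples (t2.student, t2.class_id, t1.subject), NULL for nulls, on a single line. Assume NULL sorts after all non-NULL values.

FULL OUTER JOIN keeps every row from both sides; unmatched rows get NULL for the other side's columns.
Matching on t1.class_id = t2.class_id. A NULL in a compared column never satisfies the condition.
- t1 (class_id=4) pairs with 1 row(s) of t2.
- t1 (class_id=4) pairs with 1 row(s) of t2.
- t1 (class_id=4) pairs with 1 row(s) of t2.
- t1 (class_id=2) has no partner → padded with NULL.
- t1 (class_id=NULL) has no partner → padded with NULL.
- t1 (class_id=4) pairs with 1 row(s) of t2.
- plus 8 unmatched t2 row(s), each kept with NULL t1 columns.

(Heidi, 3, NULL); (Heidi, 6, NULL); (Nora, 4, Chem); (Nora, 4, Econ); (Nora, 4, NULL); (Nora, 4, NULL); (Nora, 7, NULL); (Raj, 3, NULL); (Raj, 3, NULL); (Uma, 7, NULL); (Wendy, 3, NULL); (Zane, 6, NULL); (NULL, NULL, Art); (NULL, NULL, Math)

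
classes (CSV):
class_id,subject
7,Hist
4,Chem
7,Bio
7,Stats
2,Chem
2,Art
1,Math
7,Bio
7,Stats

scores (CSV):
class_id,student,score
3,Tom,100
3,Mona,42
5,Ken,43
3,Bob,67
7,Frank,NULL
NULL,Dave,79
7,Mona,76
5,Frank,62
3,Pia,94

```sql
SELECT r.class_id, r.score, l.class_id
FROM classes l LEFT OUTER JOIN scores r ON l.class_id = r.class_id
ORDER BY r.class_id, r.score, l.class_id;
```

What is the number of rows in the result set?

14

LEFT JOIN keeps every row from `classes`; unmatched rows get NULL for `scores`'s columns.
Matching on l.class_id = r.class_id. A NULL in a compared column never satisfies the condition.
Matched pairs: 10; unmatched l rows kept: 4.
Total: 10 matched + 4 padded = 14 rows.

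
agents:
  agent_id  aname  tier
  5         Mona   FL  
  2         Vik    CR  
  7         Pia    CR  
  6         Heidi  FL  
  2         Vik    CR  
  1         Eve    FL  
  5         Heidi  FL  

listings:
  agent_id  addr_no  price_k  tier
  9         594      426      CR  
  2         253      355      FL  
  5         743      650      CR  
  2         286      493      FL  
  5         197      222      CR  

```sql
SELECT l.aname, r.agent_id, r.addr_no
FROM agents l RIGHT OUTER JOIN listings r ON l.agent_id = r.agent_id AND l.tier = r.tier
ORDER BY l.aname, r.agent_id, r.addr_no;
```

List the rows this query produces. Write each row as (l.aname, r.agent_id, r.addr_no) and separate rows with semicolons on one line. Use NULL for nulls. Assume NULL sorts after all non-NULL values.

RIGHT JOIN keeps every row from `listings`; unmatched rows get NULL for `agents`'s columns.
Matching on l.agent_id = r.agent_id AND l.tier = r.tier.
- l (agent_id=5, tier=FL) has no partner in r.
- l (agent_id=2, tier=CR) has no partner in r.
- l (agent_id=7, tier=CR) has no partner in r.
- l (agent_id=6, tier=FL) has no partner in r.
- l (agent_id=2, tier=CR) has no partner in r.
- l (agent_id=1, tier=FL) has no partner in r.
- l (agent_id=5, tier=FL) has no partner in r.
- plus 5 unmatched r row(s), each kept with NULL l columns.
After projecting and ordering:
l.aname | r.agent_id | r.addr_no
NULL | 2 | 253
NULL | 2 | 286
NULL | 5 | 197
NULL | 5 | 743
NULL | 9 | 594

(NULL, 2, 253); (NULL, 2, 286); (NULL, 5, 197); (NULL, 5, 743); (NULL, 9, 594)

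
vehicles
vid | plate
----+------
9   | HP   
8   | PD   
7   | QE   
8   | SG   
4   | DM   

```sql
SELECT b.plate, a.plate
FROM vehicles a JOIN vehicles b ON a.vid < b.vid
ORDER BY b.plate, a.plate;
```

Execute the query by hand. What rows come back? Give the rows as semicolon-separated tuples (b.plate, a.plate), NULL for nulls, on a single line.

INNER JOIN keeps only pairs where the ON condition holds.
Matching on a.vid < b.vid.
Matched pairs: 9.

(HP, DM); (HP, PD); (HP, QE); (HP, SG); (PD, DM); (PD, QE); (QE, DM); (SG, DM); (SG, QE)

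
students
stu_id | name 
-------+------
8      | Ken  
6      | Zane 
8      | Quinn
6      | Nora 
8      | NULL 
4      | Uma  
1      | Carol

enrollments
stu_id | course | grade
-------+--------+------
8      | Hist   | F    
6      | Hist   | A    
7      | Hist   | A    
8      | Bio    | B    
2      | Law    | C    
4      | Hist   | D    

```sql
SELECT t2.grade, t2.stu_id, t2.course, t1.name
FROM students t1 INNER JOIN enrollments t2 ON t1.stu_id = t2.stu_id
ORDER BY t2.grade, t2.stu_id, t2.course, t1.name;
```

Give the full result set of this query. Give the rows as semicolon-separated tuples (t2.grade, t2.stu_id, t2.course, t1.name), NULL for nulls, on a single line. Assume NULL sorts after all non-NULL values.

(A, 6, Hist, Nora); (A, 6, Hist, Zane); (B, 8, Bio, Ken); (B, 8, Bio, Quinn); (B, 8, Bio, NULL); (D, 4, Hist, Uma); (F, 8, Hist, Ken); (F, 8, Hist, Quinn); (F, 8, Hist, NULL)

INNER JOIN keeps only pairs where the ON condition holds.
Matching on t1.stu_id = t2.stu_id.
- t1[0] stu_id=8 → 2 match(es) in t2 → 2 row(s).
- t1[1] stu_id=6 → 1 match(es) in t2 → 1 row(s).
- t1[2] stu_id=8 → 2 match(es) in t2 → 2 row(s).
- t1[3] stu_id=6 → 1 match(es) in t2 → 1 row(s).
- t1[4] stu_id=8 → 2 match(es) in t2 → 2 row(s).
- t1[5] stu_id=4 → 1 match(es) in t2 → 1 row(s).
- t1[6] stu_id=1 → no match; dropped.
After projecting and ordering:
t2.grade | t2.stu_id | t2.course | t1.name
A | 6 | Hist | Nora
A | 6 | Hist | Zane
B | 8 | Bio | Ken
B | 8 | Bio | Quinn
B | 8 | Bio | NULL
D | 4 | Hist | Uma
F | 8 | Hist | Ken
F | 8 | Hist | Quinn
F | 8 | Hist | NULL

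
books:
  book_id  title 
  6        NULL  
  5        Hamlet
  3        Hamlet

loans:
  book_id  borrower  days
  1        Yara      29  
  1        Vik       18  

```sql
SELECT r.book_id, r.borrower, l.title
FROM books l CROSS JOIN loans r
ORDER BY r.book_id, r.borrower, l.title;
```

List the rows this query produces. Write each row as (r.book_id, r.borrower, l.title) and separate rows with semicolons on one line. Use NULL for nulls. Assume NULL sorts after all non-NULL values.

(1, Vik, Hamlet); (1, Vik, Hamlet); (1, Vik, NULL); (1, Yara, Hamlet); (1, Yara, Hamlet); (1, Yara, NULL)

CROSS JOIN pairs every row of `books` with every row of `loans`: 3 × 2 = 6 rows.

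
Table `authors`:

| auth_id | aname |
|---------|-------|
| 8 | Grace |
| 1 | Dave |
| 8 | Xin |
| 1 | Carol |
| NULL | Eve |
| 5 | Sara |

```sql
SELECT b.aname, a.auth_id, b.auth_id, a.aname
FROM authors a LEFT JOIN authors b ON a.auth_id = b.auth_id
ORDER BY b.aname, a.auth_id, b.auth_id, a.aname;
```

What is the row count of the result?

10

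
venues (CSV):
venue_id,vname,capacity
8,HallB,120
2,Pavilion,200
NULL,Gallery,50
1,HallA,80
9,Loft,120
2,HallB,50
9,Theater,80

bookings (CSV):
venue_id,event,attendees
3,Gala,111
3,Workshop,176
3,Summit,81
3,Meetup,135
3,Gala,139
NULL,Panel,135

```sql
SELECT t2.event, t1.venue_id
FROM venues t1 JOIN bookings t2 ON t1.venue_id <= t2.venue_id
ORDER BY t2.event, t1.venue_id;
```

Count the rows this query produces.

15

INNER JOIN keeps only pairs where the ON condition holds.
Matching on t1.venue_id <= t2.venue_id. A NULL in a compared column never satisfies the condition.
Matched pairs: 15.
Total: 15 rows.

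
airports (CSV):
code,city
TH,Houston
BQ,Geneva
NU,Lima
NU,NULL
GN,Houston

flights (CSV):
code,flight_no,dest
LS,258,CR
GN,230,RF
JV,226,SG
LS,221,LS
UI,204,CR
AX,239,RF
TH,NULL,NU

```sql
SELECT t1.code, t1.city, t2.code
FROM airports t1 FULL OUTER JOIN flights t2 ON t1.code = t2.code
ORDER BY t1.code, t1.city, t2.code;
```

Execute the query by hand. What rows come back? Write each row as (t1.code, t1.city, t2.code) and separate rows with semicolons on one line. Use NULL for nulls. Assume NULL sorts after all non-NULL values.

FULL OUTER JOIN keeps every row from both sides; unmatched rows get NULL for the other side's columns.
Matching on t1.code = t2.code.
Matched pairs: 2; unmatched t1 rows kept: 3; unmatched t2 rows kept: 5.

(BQ, Geneva, NULL); (GN, Houston, GN); (NU, Lima, NULL); (NU, NULL, NULL); (TH, Houston, TH); (NULL, NULL, AX); (NULL, NULL, JV); (NULL, NULL, LS); (NULL, NULL, LS); (NULL, NULL, UI)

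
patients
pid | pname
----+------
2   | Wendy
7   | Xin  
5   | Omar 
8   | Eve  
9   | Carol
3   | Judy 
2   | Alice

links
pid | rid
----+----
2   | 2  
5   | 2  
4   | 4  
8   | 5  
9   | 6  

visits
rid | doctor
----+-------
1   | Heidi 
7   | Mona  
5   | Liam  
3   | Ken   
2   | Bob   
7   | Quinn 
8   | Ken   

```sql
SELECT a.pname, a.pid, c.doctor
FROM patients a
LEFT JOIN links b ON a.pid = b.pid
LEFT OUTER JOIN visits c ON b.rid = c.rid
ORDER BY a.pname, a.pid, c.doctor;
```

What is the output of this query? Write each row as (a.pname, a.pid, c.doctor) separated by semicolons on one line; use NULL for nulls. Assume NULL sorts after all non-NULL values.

(Alice, 2, Bob); (Carol, 9, NULL); (Eve, 8, Liam); (Judy, 3, NULL); (Omar, 5, Bob); (Wendy, 2, Bob); (Xin, 7, NULL)

Joins associate left-to-right: patients LEFT JOIN links on pid gives 7 intermediate row(s).
Then LEFT JOIN `visits c` on rid: each of those 7 rows is kept; rows whose b.rid has no match in c get NULL for c's columns.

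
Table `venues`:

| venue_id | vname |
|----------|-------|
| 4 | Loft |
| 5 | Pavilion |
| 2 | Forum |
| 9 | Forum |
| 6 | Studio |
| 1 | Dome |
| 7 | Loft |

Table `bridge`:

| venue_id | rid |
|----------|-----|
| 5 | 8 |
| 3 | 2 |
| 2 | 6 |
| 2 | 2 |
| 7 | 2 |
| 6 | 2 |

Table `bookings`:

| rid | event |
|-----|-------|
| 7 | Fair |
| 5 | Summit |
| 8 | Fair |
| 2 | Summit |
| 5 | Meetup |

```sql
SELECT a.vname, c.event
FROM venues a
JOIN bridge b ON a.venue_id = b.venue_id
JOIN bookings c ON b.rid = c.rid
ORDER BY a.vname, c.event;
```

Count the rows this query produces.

4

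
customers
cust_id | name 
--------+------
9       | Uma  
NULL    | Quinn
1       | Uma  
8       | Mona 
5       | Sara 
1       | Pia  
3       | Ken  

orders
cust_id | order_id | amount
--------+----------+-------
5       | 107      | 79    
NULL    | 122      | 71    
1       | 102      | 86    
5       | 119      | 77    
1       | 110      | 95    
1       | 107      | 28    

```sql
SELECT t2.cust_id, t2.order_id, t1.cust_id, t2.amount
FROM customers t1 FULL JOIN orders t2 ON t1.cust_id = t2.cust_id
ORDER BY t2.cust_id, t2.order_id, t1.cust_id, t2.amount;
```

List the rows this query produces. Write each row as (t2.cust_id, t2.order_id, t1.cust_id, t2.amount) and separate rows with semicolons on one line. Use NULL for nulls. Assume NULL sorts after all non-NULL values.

(1, 102, 1, 86); (1, 102, 1, 86); (1, 107, 1, 28); (1, 107, 1, 28); (1, 110, 1, 95); (1, 110, 1, 95); (5, 107, 5, 79); (5, 119, 5, 77); (NULL, 122, NULL, 71); (NULL, NULL, 3, NULL); (NULL, NULL, 8, NULL); (NULL, NULL, 9, NULL); (NULL, NULL, NULL, NULL)

FULL OUTER JOIN keeps every row from both sides; unmatched rows get NULL for the other side's columns.
Matching on t1.cust_id = t2.cust_id. A NULL in a compared column never satisfies the condition.
Matched pairs: 8; unmatched t1 rows kept: 4; unmatched t2 rows kept: 1.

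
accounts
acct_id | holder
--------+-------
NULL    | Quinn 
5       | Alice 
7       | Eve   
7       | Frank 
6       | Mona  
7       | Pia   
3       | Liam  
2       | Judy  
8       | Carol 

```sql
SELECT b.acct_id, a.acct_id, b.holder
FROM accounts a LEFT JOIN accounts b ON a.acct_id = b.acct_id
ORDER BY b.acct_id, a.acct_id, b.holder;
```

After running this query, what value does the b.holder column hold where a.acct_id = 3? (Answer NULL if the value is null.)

LEFT JOIN keeps every row from `accounts a`; unmatched rows get NULL for `accounts b`'s columns.
Matching on a.acct_id = b.acct_id. A NULL in a compared column never satisfies the condition.
- a (acct_id=NULL) has no partner → padded with NULL.
- a (acct_id=5) pairs with 1 row(s) of b.
- a (acct_id=7) pairs with 3 row(s) of b.
- a (acct_id=7) pairs with 3 row(s) of b.
- a (acct_id=6) pairs with 1 row(s) of b.
- a (acct_id=7) pairs with 3 row(s) of b.
- a (acct_id=3) pairs with 1 row(s) of b.
- a (acct_id=2) pairs with 1 row(s) of b.
- a (acct_id=8) pairs with 1 row(s) of b.

Liam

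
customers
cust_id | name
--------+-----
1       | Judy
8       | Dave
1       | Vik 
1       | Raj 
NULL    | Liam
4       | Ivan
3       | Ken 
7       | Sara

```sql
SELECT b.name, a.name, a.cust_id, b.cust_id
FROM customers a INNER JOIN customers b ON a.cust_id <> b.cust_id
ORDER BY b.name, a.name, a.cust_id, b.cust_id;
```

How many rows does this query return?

INNER JOIN keeps only pairs where the ON condition holds.
Matching on a.cust_id <> b.cust_id. A NULL in a compared column never satisfies the condition.
- cust_id=1: 4 matching b row(s), so 4 row(s) emitted.
- cust_id=8: 6 matching b row(s), so 6 row(s) emitted.
- cust_id=1: 4 matching b row(s), so 4 row(s) emitted.
- cust_id=1: 4 matching b row(s), so 4 row(s) emitted.
- cust_id=NULL: no matching b row, dropped.
- cust_id=4: 6 matching b row(s), so 6 row(s) emitted.
- cust_id=3: 6 matching b row(s), so 6 row(s) emitted.
- cust_id=7: 6 matching b row(s), so 6 row(s) emitted.
Total: 36 rows.

36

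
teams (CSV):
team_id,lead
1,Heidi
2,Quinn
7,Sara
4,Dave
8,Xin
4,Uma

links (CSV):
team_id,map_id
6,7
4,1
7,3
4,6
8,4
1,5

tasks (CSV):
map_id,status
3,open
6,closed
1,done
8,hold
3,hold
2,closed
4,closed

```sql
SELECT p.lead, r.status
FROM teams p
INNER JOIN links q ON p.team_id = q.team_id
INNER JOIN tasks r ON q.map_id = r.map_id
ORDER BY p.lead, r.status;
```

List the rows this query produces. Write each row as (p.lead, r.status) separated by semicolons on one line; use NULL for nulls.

(Dave, closed); (Dave, done); (Sara, hold); (Sara, open); (Uma, closed); (Uma, done); (Xin, closed)

Evaluate left to right. First `teams p INNER JOIN links q` on team_id: 7 row(s).
Then INNER JOIN `tasks r` on map_id: keep only rows whose q.map_id appears in r.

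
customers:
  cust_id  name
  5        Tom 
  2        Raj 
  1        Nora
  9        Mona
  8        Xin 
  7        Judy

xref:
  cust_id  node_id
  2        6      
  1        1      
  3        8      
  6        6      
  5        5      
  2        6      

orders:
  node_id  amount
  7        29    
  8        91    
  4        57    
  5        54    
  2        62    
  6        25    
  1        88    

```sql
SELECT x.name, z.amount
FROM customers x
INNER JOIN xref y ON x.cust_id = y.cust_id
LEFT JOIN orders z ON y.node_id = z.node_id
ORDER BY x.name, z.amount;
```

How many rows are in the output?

Step 1 — x INNER JOIN y on cust_id → 4 row(s).
Then LEFT JOIN `orders z` on node_id: each of those 4 rows is kept; rows whose y.node_id has no match in z get NULL for z's columns.
Result: 4 row(s).

4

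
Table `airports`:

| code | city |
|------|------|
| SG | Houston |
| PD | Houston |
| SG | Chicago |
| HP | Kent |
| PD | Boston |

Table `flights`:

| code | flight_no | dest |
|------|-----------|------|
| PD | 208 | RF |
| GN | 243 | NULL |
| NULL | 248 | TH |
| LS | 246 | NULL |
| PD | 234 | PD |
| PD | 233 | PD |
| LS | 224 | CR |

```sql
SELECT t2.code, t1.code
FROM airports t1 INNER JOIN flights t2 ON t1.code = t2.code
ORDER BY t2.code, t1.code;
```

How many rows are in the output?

6

INNER JOIN keeps only pairs where the ON condition holds.
Matching on t1.code = t2.code. A NULL in a compared column never satisfies the condition.
- t1[0] code=SG → no match; dropped.
- t1[1] code=PD → 3 match(es) in t2 → 3 row(s).
- t1[2] code=SG → no match; dropped.
- t1[3] code=HP → no match; dropped.
- t1[4] code=PD → 3 match(es) in t2 → 3 row(s).
Total: 6 rows.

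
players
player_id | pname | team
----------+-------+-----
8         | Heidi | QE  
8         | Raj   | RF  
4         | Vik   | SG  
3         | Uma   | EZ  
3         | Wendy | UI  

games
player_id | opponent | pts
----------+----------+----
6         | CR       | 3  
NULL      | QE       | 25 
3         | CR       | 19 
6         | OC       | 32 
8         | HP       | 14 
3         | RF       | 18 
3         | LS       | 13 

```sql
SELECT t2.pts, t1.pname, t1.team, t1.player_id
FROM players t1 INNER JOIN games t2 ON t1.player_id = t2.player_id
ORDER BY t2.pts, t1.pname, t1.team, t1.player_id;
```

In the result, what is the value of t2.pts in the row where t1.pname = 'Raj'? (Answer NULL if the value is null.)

INNER JOIN keeps only pairs where the ON condition holds.
Matching on t1.player_id = t2.player_id. A NULL in a compared column never satisfies the condition.
Matched pairs: 8.

14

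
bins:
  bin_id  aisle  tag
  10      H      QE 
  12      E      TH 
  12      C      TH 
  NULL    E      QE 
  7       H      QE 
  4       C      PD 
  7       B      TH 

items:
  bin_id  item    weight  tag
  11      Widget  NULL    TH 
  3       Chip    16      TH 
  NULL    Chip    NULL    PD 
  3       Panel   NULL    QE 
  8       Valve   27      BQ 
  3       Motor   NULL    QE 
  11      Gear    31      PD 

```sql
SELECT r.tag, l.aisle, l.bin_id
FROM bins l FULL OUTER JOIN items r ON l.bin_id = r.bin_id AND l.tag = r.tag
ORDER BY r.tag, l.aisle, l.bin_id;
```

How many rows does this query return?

14

FULL OUTER JOIN keeps every row from both sides; unmatched rows get NULL for the other side's columns.
Matching on l.bin_id = r.bin_id AND l.tag = r.tag. A NULL in a compared column never satisfies the condition.
- l row (bin_id=10, tag=QE): no match → kept, r columns NULL.
- l row (bin_id=12, tag=TH): no match → kept, r columns NULL.
- l row (bin_id=12, tag=TH): no match → kept, r columns NULL.
- l row (bin_id=NULL, tag=QE): no match → kept, r columns NULL.
- l row (bin_id=7, tag=QE): no match → kept, r columns NULL.
- l row (bin_id=4, tag=PD): no match → kept, r columns NULL.
- l row (bin_id=7, tag=TH): no match → kept, r columns NULL.
- 7 r row(s) had no l match → kept, l columns NULL.
Total: 0 matched + 14 padded = 14 rows.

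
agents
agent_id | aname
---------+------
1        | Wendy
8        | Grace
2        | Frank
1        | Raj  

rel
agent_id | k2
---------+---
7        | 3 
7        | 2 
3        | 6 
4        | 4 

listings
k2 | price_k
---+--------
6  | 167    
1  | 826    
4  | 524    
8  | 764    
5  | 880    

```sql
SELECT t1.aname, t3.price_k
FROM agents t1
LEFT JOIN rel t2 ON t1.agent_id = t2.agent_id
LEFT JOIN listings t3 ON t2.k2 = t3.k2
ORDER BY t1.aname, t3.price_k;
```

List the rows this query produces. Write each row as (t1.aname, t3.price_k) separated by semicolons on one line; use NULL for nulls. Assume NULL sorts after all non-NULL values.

Joins associate left-to-right: agents LEFT JOIN rel on agent_id gives 4 intermediate row(s).
Then LEFT JOIN `listings t3` on k2: each of those 4 rows is kept; rows whose t2.k2 has no match in t3 get NULL for t3's columns.

(Frank, NULL); (Grace, NULL); (Raj, NULL); (Wendy, NULL)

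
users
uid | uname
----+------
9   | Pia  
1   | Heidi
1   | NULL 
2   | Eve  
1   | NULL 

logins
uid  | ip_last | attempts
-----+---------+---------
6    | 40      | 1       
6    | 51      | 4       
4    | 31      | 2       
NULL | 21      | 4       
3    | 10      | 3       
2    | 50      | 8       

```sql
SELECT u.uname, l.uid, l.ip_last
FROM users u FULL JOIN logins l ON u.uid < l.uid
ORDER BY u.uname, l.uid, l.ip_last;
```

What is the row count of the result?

21

FULL OUTER JOIN keeps every row from both sides; unmatched rows get NULL for the other side's columns.
Matching on u.uid < l.uid. A NULL in a compared column never satisfies the condition.
- u (uid=9) has no partner → padded with NULL.
- u (uid=1) pairs with 5 row(s) of l.
- u (uid=1) pairs with 5 row(s) of l.
- u (uid=2) pairs with 4 row(s) of l.
- u (uid=1) pairs with 5 row(s) of l.
- 1 row(s) from l found no u partner → padded with NULL.
Total: 19 matched + 2 padded = 21 rows.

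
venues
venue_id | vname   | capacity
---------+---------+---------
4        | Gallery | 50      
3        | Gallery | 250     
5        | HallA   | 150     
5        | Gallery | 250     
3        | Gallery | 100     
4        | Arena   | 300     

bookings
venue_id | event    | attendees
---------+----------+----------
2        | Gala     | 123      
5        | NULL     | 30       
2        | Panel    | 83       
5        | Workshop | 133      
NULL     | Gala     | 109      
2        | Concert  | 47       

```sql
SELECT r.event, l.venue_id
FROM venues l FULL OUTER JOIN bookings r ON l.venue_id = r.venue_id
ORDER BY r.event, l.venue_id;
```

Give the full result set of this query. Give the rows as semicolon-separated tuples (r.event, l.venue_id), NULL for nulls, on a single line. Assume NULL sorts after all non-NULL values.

(Concert, NULL); (Gala, NULL); (Gala, NULL); (Panel, NULL); (Workshop, 5); (Workshop, 5); (NULL, 3); (NULL, 3); (NULL, 4); (NULL, 4); (NULL, 5); (NULL, 5)

FULL OUTER JOIN keeps every row from both sides; unmatched rows get NULL for the other side's columns.
Matching on l.venue_id = r.venue_id. A NULL in a compared column never satisfies the condition.
- venue_id=4: no r row matches, row kept with r columns NULL.
- venue_id=3: no r row matches, row kept with r columns NULL.
- venue_id=5: 2 matching r row(s), so 2 row(s) emitted.
- venue_id=5: 2 matching r row(s), so 2 row(s) emitted.
- venue_id=3: no r row matches, row kept with r columns NULL.
- venue_id=4: no r row matches, row kept with r columns NULL.
- 4 r row(s) had no l match → kept, l columns NULL.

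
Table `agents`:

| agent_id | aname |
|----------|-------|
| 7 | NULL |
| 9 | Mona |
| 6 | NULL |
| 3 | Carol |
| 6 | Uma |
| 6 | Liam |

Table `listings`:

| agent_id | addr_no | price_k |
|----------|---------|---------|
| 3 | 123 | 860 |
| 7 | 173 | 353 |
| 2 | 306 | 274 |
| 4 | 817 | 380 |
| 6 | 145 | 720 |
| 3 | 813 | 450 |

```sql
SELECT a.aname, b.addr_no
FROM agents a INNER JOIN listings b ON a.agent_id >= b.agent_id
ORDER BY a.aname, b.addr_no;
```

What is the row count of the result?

30

INNER JOIN keeps only pairs where the ON condition holds.
Matching on a.agent_id >= b.agent_id.
Matched pairs: 30.
Total: 30 rows.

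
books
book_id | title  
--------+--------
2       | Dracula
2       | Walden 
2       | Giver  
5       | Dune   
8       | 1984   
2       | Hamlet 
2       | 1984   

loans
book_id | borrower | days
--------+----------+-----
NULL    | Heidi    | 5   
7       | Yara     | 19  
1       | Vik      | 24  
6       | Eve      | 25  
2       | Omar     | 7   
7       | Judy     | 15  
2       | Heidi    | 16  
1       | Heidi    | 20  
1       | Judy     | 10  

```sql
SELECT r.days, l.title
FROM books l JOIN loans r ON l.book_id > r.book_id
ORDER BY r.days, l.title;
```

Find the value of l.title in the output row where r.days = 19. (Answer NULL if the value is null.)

INNER JOIN keeps only pairs where the ON condition holds.
Matching on l.book_id > r.book_id. A NULL in a compared column never satisfies the condition.
- book_id=2: 3 matching r row(s), so 3 row(s) emitted.
- book_id=2: 3 matching r row(s), so 3 row(s) emitted.
- book_id=2: 3 matching r row(s), so 3 row(s) emitted.
- book_id=5: 5 matching r row(s), so 5 row(s) emitted.
- book_id=8: 8 matching r row(s), so 8 row(s) emitted.
- book_id=2: 3 matching r row(s), so 3 row(s) emitted.
- book_id=2: 3 matching r row(s), so 3 row(s) emitted.

1984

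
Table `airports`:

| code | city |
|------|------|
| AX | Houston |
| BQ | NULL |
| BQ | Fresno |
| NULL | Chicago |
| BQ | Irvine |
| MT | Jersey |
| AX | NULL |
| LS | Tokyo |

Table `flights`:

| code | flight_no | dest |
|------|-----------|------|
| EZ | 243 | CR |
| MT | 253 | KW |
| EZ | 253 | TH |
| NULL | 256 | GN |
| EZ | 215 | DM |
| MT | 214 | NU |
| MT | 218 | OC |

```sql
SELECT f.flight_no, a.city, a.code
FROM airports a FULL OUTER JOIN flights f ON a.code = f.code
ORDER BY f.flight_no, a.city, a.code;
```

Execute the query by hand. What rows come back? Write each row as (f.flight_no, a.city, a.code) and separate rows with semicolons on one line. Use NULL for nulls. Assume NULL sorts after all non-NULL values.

FULL OUTER JOIN keeps every row from both sides; unmatched rows get NULL for the other side's columns.
Matching on a.code = f.code. A NULL in a compared column never satisfies the condition.
Matched pairs: 3; unmatched a rows kept: 7; unmatched f rows kept: 4.

(214, Jersey, MT); (215, NULL, NULL); (218, Jersey, MT); (243, NULL, NULL); (253, Jersey, MT); (253, NULL, NULL); (256, NULL, NULL); (NULL, Chicago, NULL); (NULL, Fresno, BQ); (NULL, Houston, AX); (NULL, Irvine, BQ); (NULL, Tokyo, LS); (NULL, NULL, AX); (NULL, NULL, BQ)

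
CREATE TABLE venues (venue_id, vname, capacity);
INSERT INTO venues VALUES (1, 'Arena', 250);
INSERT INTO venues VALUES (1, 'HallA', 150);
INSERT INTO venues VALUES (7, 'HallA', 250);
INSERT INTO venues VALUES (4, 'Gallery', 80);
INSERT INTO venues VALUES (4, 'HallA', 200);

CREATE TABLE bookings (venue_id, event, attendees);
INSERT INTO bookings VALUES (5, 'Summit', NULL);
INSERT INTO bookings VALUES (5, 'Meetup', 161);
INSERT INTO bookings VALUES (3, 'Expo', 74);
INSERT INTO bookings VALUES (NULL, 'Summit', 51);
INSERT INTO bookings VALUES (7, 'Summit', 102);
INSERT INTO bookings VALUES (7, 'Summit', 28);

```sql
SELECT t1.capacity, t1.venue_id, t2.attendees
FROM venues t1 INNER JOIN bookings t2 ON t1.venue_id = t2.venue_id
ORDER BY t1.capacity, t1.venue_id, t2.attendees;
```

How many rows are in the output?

2

INNER JOIN keeps only pairs where the ON condition holds.
Matching on t1.venue_id = t2.venue_id. A NULL in a compared column never satisfies the condition.
Matched pairs: 2.
Total: 2 rows.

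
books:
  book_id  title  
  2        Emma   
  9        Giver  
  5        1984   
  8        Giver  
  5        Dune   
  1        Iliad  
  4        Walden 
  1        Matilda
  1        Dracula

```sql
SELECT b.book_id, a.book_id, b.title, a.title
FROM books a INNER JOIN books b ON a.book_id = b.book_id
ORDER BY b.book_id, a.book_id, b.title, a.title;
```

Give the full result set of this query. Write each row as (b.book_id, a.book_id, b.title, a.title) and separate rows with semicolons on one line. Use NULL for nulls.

(1, 1, Dracula, Dracula); (1, 1, Dracula, Iliad); (1, 1, Dracula, Matilda); (1, 1, Iliad, Dracula); (1, 1, Iliad, Iliad); (1, 1, Iliad, Matilda); (1, 1, Matilda, Dracula); (1, 1, Matilda, Iliad); (1, 1, Matilda, Matilda); (2, 2, Emma, Emma); (4, 4, Walden, Walden); (5, 5, 1984, 1984); (5, 5, 1984, Dune); (5, 5, Dune, 1984); (5, 5, Dune, Dune); (8, 8, Giver, Giver); (9, 9, Giver, Giver)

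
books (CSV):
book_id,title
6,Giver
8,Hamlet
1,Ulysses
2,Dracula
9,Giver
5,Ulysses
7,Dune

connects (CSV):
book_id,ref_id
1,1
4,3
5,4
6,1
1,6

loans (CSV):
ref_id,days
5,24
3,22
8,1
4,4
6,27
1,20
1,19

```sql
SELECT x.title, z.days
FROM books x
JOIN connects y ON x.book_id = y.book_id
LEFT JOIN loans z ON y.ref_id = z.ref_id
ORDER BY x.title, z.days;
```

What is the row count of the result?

6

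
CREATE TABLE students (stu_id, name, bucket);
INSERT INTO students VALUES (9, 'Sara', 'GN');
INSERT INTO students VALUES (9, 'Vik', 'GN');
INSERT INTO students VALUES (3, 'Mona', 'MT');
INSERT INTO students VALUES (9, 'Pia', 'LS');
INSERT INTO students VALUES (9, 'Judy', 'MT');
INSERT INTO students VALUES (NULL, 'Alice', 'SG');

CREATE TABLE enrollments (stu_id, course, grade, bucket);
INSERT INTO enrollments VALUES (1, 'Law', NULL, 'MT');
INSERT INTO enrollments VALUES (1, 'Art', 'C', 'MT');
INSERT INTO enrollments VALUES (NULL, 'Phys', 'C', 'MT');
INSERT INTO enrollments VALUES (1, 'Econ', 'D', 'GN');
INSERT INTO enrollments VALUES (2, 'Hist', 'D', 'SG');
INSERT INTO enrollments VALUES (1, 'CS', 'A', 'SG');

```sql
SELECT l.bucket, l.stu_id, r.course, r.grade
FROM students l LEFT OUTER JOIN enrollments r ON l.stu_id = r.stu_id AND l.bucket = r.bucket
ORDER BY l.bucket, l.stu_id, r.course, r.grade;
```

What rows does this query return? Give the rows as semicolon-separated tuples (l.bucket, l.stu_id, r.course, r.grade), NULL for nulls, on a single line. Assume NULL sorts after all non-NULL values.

LEFT JOIN keeps every row from `students`; unmatched rows get NULL for `enrollments`'s columns.
Matching on l.stu_id = r.stu_id AND l.bucket = r.bucket. A NULL in a compared column never satisfies the condition.
- stu_id=9, bucket=GN: no r row matches, row kept with r columns NULL.
- stu_id=9, bucket=GN: no r row matches, row kept with r columns NULL.
- stu_id=3, bucket=MT: no r row matches, row kept with r columns NULL.
- stu_id=9, bucket=LS: no r row matches, row kept with r columns NULL.
- stu_id=9, bucket=MT: no r row matches, row kept with r columns NULL.
- stu_id=NULL, bucket=SG: no r row matches, row kept with r columns NULL.
After projecting and ordering:
l.bucket | l.stu_id | r.course | r.grade
GN | 9 | NULL | NULL
GN | 9 | NULL | NULL
LS | 9 | NULL | NULL
MT | 3 | NULL | NULL
MT | 9 | NULL | NULL
SG | NULL | NULL | NULL

(GN, 9, NULL, NULL); (GN, 9, NULL, NULL); (LS, 9, NULL, NULL); (MT, 3, NULL, NULL); (MT, 9, NULL, NULL); (SG, NULL, NULL, NULL)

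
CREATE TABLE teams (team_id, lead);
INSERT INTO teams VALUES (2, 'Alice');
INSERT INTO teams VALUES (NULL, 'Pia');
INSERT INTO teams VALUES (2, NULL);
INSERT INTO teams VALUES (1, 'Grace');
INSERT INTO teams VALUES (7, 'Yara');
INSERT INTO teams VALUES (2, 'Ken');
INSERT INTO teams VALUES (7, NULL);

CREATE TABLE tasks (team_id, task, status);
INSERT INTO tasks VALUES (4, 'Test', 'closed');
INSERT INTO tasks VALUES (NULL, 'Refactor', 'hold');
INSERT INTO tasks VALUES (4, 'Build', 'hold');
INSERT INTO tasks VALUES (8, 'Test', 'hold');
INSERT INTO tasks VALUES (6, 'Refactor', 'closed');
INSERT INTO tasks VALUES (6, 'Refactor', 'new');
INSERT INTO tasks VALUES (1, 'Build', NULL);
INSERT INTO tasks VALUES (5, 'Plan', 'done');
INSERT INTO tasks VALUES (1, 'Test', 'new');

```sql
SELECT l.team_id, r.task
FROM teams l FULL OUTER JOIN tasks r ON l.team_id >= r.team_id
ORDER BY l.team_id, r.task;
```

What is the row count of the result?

25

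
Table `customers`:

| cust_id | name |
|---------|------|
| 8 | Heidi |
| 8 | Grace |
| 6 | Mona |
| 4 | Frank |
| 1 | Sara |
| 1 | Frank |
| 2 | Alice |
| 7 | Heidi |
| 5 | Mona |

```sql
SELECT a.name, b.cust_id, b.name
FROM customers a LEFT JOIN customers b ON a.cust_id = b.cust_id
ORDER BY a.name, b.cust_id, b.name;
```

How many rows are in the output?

13

LEFT JOIN keeps every row from `customers a`; unmatched rows get NULL for `customers b`'s columns.
Matching on a.cust_id = b.cust_id.
- a row (cust_id=8): matches 2 b row(s) → 2 output row(s).
- a row (cust_id=8): matches 2 b row(s) → 2 output row(s).
- a row (cust_id=6): matches 1 b row(s) → 1 output row(s).
- a row (cust_id=4): matches 1 b row(s) → 1 output row(s).
- a row (cust_id=1): matches 2 b row(s) → 2 output row(s).
- a row (cust_id=1): matches 2 b row(s) → 2 output row(s).
- a row (cust_id=2): matches 1 b row(s) → 1 output row(s).
- a row (cust_id=7): matches 1 b row(s) → 1 output row(s).
- a row (cust_id=5): matches 1 b row(s) → 1 output row(s).
Total: 13 rows.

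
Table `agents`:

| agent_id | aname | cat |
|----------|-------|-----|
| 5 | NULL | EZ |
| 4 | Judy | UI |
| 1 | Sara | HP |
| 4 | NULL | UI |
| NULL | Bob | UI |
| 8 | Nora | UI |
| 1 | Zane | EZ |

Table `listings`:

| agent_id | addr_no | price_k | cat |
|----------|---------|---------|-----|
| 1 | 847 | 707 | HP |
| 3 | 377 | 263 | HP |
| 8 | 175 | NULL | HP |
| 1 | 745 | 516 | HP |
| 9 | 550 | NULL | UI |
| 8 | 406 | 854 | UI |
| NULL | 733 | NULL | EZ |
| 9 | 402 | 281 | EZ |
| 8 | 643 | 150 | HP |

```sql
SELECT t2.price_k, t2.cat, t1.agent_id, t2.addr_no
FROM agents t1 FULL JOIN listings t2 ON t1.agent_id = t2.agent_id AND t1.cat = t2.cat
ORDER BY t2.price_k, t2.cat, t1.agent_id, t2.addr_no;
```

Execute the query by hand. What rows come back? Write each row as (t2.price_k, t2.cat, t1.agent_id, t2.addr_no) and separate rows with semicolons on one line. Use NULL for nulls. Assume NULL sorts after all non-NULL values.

(150, HP, NULL, 643); (263, HP, NULL, 377); (281, EZ, NULL, 402); (516, HP, 1, 745); (707, HP, 1, 847); (854, UI, 8, 406); (NULL, EZ, NULL, 733); (NULL, HP, NULL, 175); (NULL, UI, NULL, 550); (NULL, NULL, 1, NULL); (NULL, NULL, 4, NULL); (NULL, NULL, 4, NULL); (NULL, NULL, 5, NULL); (NULL, NULL, NULL, NULL)

FULL OUTER JOIN keeps every row from both sides; unmatched rows get NULL for the other side's columns.
Matching on t1.agent_id = t2.agent_id AND t1.cat = t2.cat. A NULL in a compared column never satisfies the condition.
- t1 (agent_id=5, cat=EZ) has no partner → padded with NULL.
- t1 (agent_id=4, cat=UI) has no partner → padded with NULL.
- t1 (agent_id=1, cat=HP) pairs with 2 row(s) of t2.
- t1 (agent_id=4, cat=UI) has no partner → padded with NULL.
- t1 (agent_id=NULL, cat=UI) has no partner → padded with NULL.
- t1 (agent_id=8, cat=UI) pairs with 1 row(s) of t2.
- t1 (agent_id=1, cat=EZ) has no partner → padded with NULL.
- 6 t2 row(s) had no t1 match → kept, t1 columns NULL.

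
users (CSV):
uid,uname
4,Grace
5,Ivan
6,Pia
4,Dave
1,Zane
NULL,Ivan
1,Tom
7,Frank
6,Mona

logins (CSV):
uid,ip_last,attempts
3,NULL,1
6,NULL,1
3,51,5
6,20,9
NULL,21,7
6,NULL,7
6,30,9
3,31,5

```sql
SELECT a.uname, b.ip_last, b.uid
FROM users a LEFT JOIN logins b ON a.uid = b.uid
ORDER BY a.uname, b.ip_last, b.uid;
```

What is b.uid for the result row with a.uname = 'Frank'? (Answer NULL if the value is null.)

NULL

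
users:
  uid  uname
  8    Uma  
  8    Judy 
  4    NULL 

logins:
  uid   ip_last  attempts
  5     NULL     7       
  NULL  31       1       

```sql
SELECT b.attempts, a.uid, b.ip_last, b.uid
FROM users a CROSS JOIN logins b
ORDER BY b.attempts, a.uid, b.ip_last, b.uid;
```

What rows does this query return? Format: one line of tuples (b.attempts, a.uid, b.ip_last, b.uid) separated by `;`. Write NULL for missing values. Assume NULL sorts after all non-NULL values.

CROSS JOIN pairs every row of `users` with every row of `logins`: 3 × 2 = 6 rows.

(1, 4, 31, NULL); (1, 8, 31, NULL); (1, 8, 31, NULL); (7, 4, NULL, 5); (7, 8, NULL, 5); (7, 8, NULL, 5)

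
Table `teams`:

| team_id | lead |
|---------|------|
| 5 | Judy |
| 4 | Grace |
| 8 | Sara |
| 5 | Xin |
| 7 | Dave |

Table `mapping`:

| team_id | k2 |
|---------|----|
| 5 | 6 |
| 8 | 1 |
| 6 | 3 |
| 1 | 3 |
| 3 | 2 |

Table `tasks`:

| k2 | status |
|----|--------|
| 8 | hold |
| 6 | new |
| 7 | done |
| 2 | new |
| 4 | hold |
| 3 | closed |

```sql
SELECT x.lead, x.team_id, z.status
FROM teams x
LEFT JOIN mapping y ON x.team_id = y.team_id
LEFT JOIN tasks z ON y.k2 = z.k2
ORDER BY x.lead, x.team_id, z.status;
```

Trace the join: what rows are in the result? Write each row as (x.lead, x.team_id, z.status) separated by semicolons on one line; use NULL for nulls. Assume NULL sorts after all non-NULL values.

Joins associate left-to-right: teams LEFT JOIN mapping on team_id gives 5 intermediate row(s).
Then LEFT JOIN `tasks z` on k2: each of those 5 rows is kept; rows whose y.k2 has no match in z get NULL for z's columns.

(Dave, 7, NULL); (Grace, 4, NULL); (Judy, 5, new); (Sara, 8, NULL); (Xin, 5, new)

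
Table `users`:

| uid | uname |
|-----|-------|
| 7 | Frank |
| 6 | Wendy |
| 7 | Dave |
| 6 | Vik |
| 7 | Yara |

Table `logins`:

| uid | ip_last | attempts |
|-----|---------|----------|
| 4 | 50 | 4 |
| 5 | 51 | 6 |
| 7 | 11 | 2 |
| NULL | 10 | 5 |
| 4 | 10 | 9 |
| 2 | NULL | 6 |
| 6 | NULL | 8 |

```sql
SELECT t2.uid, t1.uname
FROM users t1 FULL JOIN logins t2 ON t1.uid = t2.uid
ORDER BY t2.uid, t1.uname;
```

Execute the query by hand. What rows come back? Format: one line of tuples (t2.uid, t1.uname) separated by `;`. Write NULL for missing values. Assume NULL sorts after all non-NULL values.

(2, NULL); (4, NULL); (4, NULL); (5, NULL); (6, Vik); (6, Wendy); (7, Dave); (7, Frank); (7, Yara); (NULL, NULL)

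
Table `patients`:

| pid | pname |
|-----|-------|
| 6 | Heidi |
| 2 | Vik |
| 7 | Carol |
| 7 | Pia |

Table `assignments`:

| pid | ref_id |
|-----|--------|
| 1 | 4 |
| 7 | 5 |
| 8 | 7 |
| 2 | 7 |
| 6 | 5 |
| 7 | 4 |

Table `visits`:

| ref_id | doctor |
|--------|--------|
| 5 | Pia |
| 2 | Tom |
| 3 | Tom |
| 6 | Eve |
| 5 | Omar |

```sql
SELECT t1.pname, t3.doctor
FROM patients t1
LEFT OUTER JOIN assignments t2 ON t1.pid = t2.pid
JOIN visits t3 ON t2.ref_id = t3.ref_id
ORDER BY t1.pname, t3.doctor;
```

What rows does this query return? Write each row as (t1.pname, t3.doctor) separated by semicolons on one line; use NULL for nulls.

(Carol, Omar); (Carol, Pia); (Heidi, Omar); (Heidi, Pia); (Pia, Omar); (Pia, Pia)

Joins associate left-to-right: patients LEFT JOIN assignments on pid gives 6 intermediate row(s).
Then INNER JOIN `visits t3` on ref_id: keep only rows whose t2.ref_id appears in t3.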